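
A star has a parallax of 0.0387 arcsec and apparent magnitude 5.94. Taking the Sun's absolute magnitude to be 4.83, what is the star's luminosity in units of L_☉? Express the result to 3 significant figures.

L/L_☉ ≈ 2.40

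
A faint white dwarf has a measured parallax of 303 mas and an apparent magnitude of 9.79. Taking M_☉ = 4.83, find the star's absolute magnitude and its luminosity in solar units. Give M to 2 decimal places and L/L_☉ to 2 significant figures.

M ≈ 12.20; L/L_☉ ≈ 1.1×10^-3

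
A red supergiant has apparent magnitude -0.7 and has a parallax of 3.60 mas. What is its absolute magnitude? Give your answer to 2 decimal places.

M ≈ -7.92

p = 3.60 mas = 3.60×10^-3″ → d = 1/p = 277.8 pc
5 log₁₀(d/10 pc) = 5 log₁₀(277.8) − 5 = 7.218
M = m − 5 log₁₀(d/10) = -0.7 − 7.218 = -7.918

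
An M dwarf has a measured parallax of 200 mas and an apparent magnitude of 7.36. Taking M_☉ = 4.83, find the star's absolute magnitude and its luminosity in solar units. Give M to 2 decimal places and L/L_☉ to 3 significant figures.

M ≈ 8.87; L/L_☉ ≈ 0.0243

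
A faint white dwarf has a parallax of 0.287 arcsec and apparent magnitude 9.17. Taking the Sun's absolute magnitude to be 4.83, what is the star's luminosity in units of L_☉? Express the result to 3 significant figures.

L/L_☉ ≈ 2.23×10^-3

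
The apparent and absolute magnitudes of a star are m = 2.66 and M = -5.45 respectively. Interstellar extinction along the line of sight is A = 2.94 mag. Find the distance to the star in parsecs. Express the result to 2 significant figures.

d ≈ 110 pc

m − M = 5 log₁₀(d/10 pc) + A  ⇒  2.66 − (-5.45) − 2.94 = 5 log₁₀(d/10)
5.170 = 5 log₁₀(d/10)
log₁₀ d = (m − M − A)/5 + 1 = 2.0340
d = 10^2.0340 = 108.1 pc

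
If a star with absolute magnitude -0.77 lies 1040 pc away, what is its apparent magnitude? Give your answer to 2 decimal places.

m ≈ 9.32

m = M + 5 log₁₀ d − 5 = -0.77 + 5·3.0170 − 5 = 9.315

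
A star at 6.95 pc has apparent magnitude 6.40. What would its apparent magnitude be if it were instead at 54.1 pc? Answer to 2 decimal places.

Flux ∝ 1/d², so Δm = 5 log₁₀(d₂/d₁) = 5 log₁₀(54.1/6.95) = 4.456
m₂ = m₁ + Δm = 6.40 + (4.456) = 10.856

m ≈ 10.86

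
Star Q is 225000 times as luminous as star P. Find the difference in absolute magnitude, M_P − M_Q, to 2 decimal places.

Pogson: ΔM = −2.5 log₁₀(ratio) = −2.5 log₁₀(225000) = −2.5 × 5.3522 = -13.380
Star Q is brighter so has the smaller magnitude: M_P − M_Q is positive.

M_P − M_Q ≈ 13.38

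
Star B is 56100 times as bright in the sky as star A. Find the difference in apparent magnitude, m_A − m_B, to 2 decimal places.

m_A − m_B ≈ 11.87

Pogson: Δm = −2.5 log₁₀(ratio) = −2.5 log₁₀(56100) = −2.5 × 4.7490 = -11.872
Star B is brighter so has the smaller magnitude: m_A − m_B is positive.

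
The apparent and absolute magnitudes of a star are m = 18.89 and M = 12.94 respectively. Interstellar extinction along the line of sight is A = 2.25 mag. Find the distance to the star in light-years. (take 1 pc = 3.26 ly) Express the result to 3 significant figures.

m − M = 5 log₁₀(d/10 pc) + A  ⇒  18.89 − (12.94) − 2.25 = 5 log₁₀(d/10)
3.700 = 5 log₁₀(d/10)
log₁₀ d = (m − M − A)/5 + 1 = 1.7400
d = 10^1.7400 = 54.95 pc
= 179.2 ly

d ≈ 179 ly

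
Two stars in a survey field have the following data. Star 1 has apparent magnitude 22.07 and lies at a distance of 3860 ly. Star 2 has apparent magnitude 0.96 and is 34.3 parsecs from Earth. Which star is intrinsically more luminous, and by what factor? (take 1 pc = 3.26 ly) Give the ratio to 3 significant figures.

Star 2 is more luminous, by a factor of 233000.

Star 1: d = 3860 ly / 3.26 = 1184 pc
Star 1: M = m − 5 log₁₀ d + 5 = 22.07 − 5·3.0734 + 5 = 11.703
Star 2: M = m − 5 log₁₀ d + 5 = 0.96 − 5·1.5353 + 5 = -1.716
ΔM = M_1 − M_2 = 11.703 − (-1.716) = 13.420; smaller M is more luminous → Star 2.
L ratio = 10^(0.4 |ΔM|) = 10^5.368 = 233300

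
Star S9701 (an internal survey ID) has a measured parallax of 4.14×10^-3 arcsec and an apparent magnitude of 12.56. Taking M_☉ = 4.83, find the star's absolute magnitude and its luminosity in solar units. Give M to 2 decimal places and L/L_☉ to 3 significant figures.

d = 1/p = 1/4.14×10^-3″ = 241.5 pc
M = m − 5 log₁₀ d + 5 = 12.56 − 5·2.3830 + 5 = 5.645
M − M_☉ = 5.645 − 4.83 = 0.815
L/L_☉ = 10^(−0.4 × 0.815) = 0.4721

M ≈ 5.65; L/L_☉ ≈ 0.472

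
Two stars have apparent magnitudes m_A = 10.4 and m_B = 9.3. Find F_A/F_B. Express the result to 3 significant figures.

F_A/F_B ≈ 0.363

Magnitude difference = 1.1
Flux ratio = 10^(−0.4 Δm) = 10^(−0.4 × 1.1) = 10^-0.440 = 0.3631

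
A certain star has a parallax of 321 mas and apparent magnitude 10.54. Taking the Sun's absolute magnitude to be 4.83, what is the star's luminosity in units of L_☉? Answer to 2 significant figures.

d = 1/p = 1000/321 mas = 3.115 pc
M = m − 5 log₁₀ d + 5 = 10.54 − 5·0.4935 + 5 = 13.073
M − M_☉ = 13.073 − 4.83 = 8.243
L/L_☉ = 10^(−0.4 × 8.243) = 5.046×10^-4

L/L_☉ ≈ 5.0×10^-4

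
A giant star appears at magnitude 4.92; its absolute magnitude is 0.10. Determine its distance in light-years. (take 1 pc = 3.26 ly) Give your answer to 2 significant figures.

μ = m − M = 4.820
m − M = 5 log₁₀ d − 5
log₁₀ d = (m − M)/5 + 1 = 1.9640
d = 10^1.9640 = 92.04 pc
= 300.1 ly

d ≈ 300 ly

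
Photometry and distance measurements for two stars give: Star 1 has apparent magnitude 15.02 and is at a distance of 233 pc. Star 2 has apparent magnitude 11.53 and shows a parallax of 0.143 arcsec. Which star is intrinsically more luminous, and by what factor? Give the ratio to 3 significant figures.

Star 1 is more luminous, by a factor of 44.6.

Star 1: M = m − 5 log₁₀ d + 5 = 15.02 − 5·2.3674 + 5 = 8.183
Star 2: d = 1/p = 1/0.143″ = 6.993 pc
Star 2: M = m − 5 log₁₀ d + 5 = 11.53 − 5·0.8447 + 5 = 12.307
ΔM = M_1 − M_2 = 8.183 − (12.307) = -4.123; smaller M is more luminous → Star 1.
L ratio = 10^(0.4 |ΔM|) = 10^1.649 = 44.61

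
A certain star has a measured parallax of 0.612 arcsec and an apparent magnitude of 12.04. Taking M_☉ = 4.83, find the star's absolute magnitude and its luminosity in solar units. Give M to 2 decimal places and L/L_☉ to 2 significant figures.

M ≈ 15.97; L/L_☉ ≈ 3.5×10^-5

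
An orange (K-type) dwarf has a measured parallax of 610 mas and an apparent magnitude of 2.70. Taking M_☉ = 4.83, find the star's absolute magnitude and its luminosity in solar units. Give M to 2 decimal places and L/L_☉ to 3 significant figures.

M ≈ 6.63; L/L_☉ ≈ 0.191

d = 1/p = 1000/610 mas = 1.639 pc
M = m − 5 log₁₀ d + 5 = 2.70 − 5·0.2147 + 5 = 6.627
M − M_☉ = 6.627 − 4.83 = 1.797
L/L_☉ = 10^(−0.4 × 1.797) = 0.1911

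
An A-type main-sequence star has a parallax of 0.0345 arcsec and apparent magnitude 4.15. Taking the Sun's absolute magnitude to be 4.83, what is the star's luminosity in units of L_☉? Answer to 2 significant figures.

d = 1/p = 1/0.0345″ = 28.99 pc
M = m − 5 log₁₀ d + 5 = 4.15 − 5·1.4622 + 5 = 1.839
M − M_☉ = 1.839 − 4.83 = -2.991
L/L_☉ = 10^(−0.4 × -2.991) = 15.72

L/L_☉ ≈ 16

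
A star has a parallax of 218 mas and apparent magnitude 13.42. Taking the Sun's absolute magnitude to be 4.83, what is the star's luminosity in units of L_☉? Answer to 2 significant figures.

L/L_☉ ≈ 7.7×10^-5

d = 1/p = 1000/218 mas = 4.587 pc
M = m − 5 log₁₀ d + 5 = 13.42 − 5·0.6615 + 5 = 15.112
M − M_☉ = 15.112 − 4.83 = 10.282
L/L_☉ = 10^(−0.4 × 10.282) = 7.711×10^-5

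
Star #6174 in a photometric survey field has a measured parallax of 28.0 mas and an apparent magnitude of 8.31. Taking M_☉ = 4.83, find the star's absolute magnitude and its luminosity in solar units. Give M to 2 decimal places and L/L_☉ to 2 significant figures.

M ≈ 5.55; L/L_☉ ≈ 0.52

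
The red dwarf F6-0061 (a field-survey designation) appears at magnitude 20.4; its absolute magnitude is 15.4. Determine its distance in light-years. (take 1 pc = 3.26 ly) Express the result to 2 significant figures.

d ≈ 330 ly

Distance modulus: m − M = 20.4 − (15.4) = 5.000
m − M = 5 log₁₀ d − 5
log₁₀ d = (m − M)/5 + 1 = 2.0000
d = 10^2.0000 = 100.0 pc
= 326.0 ly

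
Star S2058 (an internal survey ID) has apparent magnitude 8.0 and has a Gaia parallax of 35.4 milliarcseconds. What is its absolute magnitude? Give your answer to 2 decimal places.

M ≈ 5.75

p = 35.4 mas = 0.0354″ → d = 1/p = 28.25 pc
5 log₁₀(d/10 pc) = 5 log₁₀(28.25) − 5 = 2.255
M = m − 5 log₁₀(d/10) = 8.0 − 2.255 = 5.745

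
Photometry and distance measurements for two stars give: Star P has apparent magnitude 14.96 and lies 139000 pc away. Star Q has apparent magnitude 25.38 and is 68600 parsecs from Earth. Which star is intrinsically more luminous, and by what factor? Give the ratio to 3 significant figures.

Star P is more luminous, by a factor of 60400.

Star P: M = m − 5 log₁₀ d + 5 = 14.96 − 5·5.1430 + 5 = -5.755
Star Q: M = m − 5 log₁₀ d + 5 = 25.38 − 5·4.8363 + 5 = 6.198
ΔM = M_P − M_Q = -5.755 − (6.198) = -11.953; smaller M is more luminous → Star P.
L ratio = 10^(0.4 |ΔM|) = 10^4.781 = 60450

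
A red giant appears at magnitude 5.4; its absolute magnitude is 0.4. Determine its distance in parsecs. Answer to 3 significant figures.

μ = m − M = 5.000
m − M = 5 log₁₀ d − 5
log₁₀ d = (m − M)/5 + 1 = 2.0000
d = 10^2.0000 = 100.0 pc

d ≈ 100 pc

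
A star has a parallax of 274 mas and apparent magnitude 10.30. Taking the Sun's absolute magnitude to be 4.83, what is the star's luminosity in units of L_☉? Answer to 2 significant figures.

L/L_☉ ≈ 8.6×10^-4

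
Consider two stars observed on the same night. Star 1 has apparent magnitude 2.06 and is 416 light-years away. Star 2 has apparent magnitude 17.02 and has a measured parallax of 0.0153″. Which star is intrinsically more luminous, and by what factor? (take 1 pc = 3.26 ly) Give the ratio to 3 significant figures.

Star 1: d = 416 ly / 3.26 = 127.6 pc
Star 1: M = m − 5 log₁₀ d + 5 = 2.06 − 5·2.1059 + 5 = -3.469
Star 2: d = 1/p = 1/0.0153″ = 65.36 pc
Star 2: M = m − 5 log₁₀ d + 5 = 17.02 − 5·1.8153 + 5 = 12.943
ΔM = M_1 − M_2 = -3.469 − (12.943) = -16.413; smaller M is more luminous → Star 1.
L ratio = 10^(0.4 |ΔM|) = 10^6.565 = 3.674×10^6

Star 1 is more luminous, by a factor of 3.67×10^6.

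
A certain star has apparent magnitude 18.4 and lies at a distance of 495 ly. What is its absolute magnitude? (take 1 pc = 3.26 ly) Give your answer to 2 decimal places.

M ≈ 12.49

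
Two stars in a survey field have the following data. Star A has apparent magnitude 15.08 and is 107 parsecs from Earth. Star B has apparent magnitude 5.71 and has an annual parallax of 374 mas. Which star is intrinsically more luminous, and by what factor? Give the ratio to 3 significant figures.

Star A: M = m − 5 log₁₀ d + 5 = 15.08 − 5·2.0294 + 5 = 9.933
Star B: p = 374 mas = 0.374″ → d = 1/p = 2.674 pc
Star B: M = m − 5 log₁₀ d + 5 = 5.71 − 5·0.4271 + 5 = 8.574
ΔM = M_A − M_B = 9.933 − (8.574) = 1.359; smaller M is more luminous → Star B.
L ratio = 10^(0.4 |ΔM|) = 10^0.543 = 3.495

Star B is more luminous, by a factor of 3.50.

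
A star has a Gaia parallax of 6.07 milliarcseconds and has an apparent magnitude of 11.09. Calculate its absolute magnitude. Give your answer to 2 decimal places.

M ≈ 5.01

p = 6.07 mas = 6.07×10^-3″ → d = 1/p = 164.7 pc
5 log₁₀(d/10 pc) = 5 log₁₀(164.7) − 5 = 6.084
M = m − 5 log₁₀(d/10) = 11.09 − 6.084 = 5.006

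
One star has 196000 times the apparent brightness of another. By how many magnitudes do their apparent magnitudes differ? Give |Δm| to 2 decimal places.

|Δm| ≈ 13.23

Pogson: Δm = −2.5 log₁₀(ratio) = −2.5 log₁₀(196000) = −2.5 × 5.2923 = -13.231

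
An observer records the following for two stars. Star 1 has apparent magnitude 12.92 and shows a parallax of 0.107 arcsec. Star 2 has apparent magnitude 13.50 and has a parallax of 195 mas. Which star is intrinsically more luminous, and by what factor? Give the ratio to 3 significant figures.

Star 1 is more luminous, by a factor of 5.67.

Star 1: d = 1/p = 1/0.107″ = 9.346 pc
Star 1: M = m − 5 log₁₀ d + 5 = 12.92 − 5·0.9706 + 5 = 13.067
Star 2: p = 195 mas = 0.195″ → d = 1/p = 5.128 pc
Star 2: M = m − 5 log₁₀ d + 5 = 13.50 − 5·0.7100 + 5 = 14.950
ΔM = M_1 − M_2 = 13.067 − (14.950) = -1.883; smaller M is more luminous → Star 1.
L ratio = 10^(0.4 |ΔM|) = 10^0.753 = 5.666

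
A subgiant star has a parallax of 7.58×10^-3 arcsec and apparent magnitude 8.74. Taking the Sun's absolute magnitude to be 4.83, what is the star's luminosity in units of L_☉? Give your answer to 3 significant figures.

d = 1/p = 1/7.58×10^-3″ = 131.9 pc
M = m − 5 log₁₀ d + 5 = 8.74 − 5·2.1203 + 5 = 3.138
M − M_☉ = 3.138 − 4.83 = -1.692
L/L_☉ = 10^(−0.4 × -1.692) = 4.750

L/L_☉ ≈ 4.75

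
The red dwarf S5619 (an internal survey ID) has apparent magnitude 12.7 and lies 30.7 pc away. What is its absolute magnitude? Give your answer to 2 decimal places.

5 log₁₀(d/10 pc) = 5 log₁₀(30.70) − 5 = 2.436
M = m − 5 log₁₀(d/10) = 12.7 − 2.436 = 10.264

M ≈ 10.26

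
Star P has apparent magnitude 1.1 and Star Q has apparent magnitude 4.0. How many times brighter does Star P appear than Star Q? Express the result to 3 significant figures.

14.5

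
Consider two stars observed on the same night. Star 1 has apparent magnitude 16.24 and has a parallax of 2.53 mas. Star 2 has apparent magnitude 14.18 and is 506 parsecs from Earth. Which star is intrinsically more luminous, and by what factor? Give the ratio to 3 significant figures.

Star 1: p = 2.53 mas = 2.53×10^-3″ → d = 1/p = 395.3 pc
Star 1: M = m − 5 log₁₀ d + 5 = 16.24 − 5·2.5969 + 5 = 8.256
Star 2: M = m − 5 log₁₀ d + 5 = 14.18 − 5·2.7042 + 5 = 5.659
ΔM = M_1 − M_2 = 8.256 − (5.659) = 2.596; smaller M is more luminous → Star 2.
L ratio = 10^(0.4 |ΔM|) = 10^1.039 = 10.93

Star 2 is more luminous, by a factor of 10.9.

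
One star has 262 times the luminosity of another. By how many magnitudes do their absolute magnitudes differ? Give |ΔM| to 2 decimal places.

|ΔM| ≈ 6.05

Pogson: ΔM = −2.5 log₁₀(ratio) = −2.5 log₁₀(262) = −2.5 × 2.4183 = -6.046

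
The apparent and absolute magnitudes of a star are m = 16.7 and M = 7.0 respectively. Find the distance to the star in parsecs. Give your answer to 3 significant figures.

d ≈ 871 pc

Distance modulus: m − M = 16.7 − (7.0) = 9.700
m − M = 5 log₁₀ d − 5
log₁₀ d = (m − M)/5 + 1 = 2.9400
d = 10^2.9400 = 871.0 pc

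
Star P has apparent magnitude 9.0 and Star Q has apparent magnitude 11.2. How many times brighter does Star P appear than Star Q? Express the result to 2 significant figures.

Δm = 9.0 − (11.2) = -2.2
Flux ratio = 10^(−0.4 Δm) = 10^(−0.4 × -2.2) = 10^0.880 = 7.586

7.6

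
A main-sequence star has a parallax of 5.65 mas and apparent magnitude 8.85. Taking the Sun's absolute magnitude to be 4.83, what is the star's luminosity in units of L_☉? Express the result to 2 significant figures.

L/L_☉ ≈ 7.7

d = 1/p = 1000/5.65 mas = 177.0 pc
M = m − 5 log₁₀ d + 5 = 8.85 − 5·2.2480 + 5 = 2.610
M − M_☉ = 2.610 − 4.83 = -2.220
L/L_☉ = 10^(−0.4 × -2.220) = 7.725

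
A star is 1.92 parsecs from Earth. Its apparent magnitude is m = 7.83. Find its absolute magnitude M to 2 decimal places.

M ≈ 11.41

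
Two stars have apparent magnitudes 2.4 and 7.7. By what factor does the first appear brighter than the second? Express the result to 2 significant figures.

130

Δm = 2.4 − (7.7) = -5.3
Flux ratio = 10^(−0.4 Δm) = 10^(−0.4 × -5.3) = 10^2.120 = 131.8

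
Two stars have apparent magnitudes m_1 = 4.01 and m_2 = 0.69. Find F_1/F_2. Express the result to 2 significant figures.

F_1/F_2 ≈ 0.047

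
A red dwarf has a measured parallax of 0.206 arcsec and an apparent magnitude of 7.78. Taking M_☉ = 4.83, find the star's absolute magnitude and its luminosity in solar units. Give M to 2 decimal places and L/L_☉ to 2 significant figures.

M ≈ 9.35; L/L_☉ ≈ 0.016

d = 1/p = 1/0.206″ = 4.854 pc
M = m − 5 log₁₀ d + 5 = 7.78 − 5·0.6861 + 5 = 9.349
M − M_☉ = 9.349 − 4.83 = 4.519
L/L_☉ = 10^(−0.4 × 4.519) = 0.01557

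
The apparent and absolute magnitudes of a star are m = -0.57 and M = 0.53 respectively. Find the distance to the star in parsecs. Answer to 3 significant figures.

d ≈ 6.03 pc

μ = m − M = -1.100
m − M = 5 log₁₀ d − 5
log₁₀ d = (m − M)/5 + 1 = 0.7800
d = 10^0.7800 = 6.026 pc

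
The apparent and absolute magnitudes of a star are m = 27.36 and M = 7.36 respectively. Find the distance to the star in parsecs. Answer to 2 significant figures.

d ≈ 100000 pc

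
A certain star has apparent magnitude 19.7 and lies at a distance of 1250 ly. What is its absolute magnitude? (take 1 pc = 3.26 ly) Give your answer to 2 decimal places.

M ≈ 11.78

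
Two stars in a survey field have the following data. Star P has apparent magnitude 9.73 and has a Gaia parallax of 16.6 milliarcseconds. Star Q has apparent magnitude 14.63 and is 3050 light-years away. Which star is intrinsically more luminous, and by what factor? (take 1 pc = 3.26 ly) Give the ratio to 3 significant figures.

Star Q is more luminous, by a factor of 2.64.

Star P: p = 16.6 mas = 0.0166″ → d = 1/p = 60.24 pc
Star P: M = m − 5 log₁₀ d + 5 = 9.73 − 5·1.7799 + 5 = 5.831
Star Q: d = 3050 ly / 3.26 = 935.6 pc
Star Q: M = m − 5 log₁₀ d + 5 = 14.63 − 5·2.9711 + 5 = 4.775
ΔM = M_P − M_Q = 5.831 − (4.775) = 1.056; smaller M is more luminous → Star Q.
L ratio = 10^(0.4 |ΔM|) = 10^0.422 = 2.645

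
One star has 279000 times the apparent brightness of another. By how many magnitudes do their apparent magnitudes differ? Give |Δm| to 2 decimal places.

|Δm| ≈ 13.61

Pogson: Δm = −2.5 log₁₀(ratio) = −2.5 log₁₀(279000) = −2.5 × 5.4456 = -13.614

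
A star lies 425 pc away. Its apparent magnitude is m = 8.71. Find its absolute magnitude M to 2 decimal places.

5 log₁₀(d/10 pc) = 5 log₁₀(425.0) − 5 = 8.142
M = m − 5 log₁₀(d/10) = 8.71 − 8.142 = 0.568

M ≈ 0.57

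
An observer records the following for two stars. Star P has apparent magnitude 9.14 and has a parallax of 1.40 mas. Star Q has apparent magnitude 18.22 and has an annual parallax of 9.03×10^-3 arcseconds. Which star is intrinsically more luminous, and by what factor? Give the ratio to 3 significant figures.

Star P: p = 1.40 mas = 1.40×10^-3″ → d = 1/p = 714.3 pc
Star P: M = m − 5 log₁₀ d + 5 = 9.14 − 5·2.8539 + 5 = -0.129
Star Q: d = 1/p = 1/9.03×10^-3″ = 110.7 pc
Star Q: M = m − 5 log₁₀ d + 5 = 18.22 − 5·2.0443 + 5 = 12.998
ΔM = M_P − M_Q = -0.129 − (12.998) = -13.128; smaller M is more luminous → Star P.
L ratio = 10^(0.4 |ΔM|) = 10^5.251 = 178300

Star P is more luminous, by a factor of 178000.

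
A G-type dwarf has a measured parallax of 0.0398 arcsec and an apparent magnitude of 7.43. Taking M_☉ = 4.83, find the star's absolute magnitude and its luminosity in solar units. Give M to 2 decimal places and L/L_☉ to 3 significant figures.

d = 1/p = 1/0.0398″ = 25.13 pc
M = m − 5 log₁₀ d + 5 = 7.43 − 5·1.4001 + 5 = 5.429
M − M_☉ = 5.429 − 4.83 = 0.599
L/L_☉ = 10^(−0.4 × 0.599) = 0.5757

M ≈ 5.43; L/L_☉ ≈ 0.576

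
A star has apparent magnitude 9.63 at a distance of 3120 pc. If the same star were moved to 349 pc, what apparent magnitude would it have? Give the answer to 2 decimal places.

m ≈ 4.87

Flux ∝ 1/d², so Δm = 5 log₁₀(d₂/d₁) = 5 log₁₀(349/3120) = -4.757
m₂ = m₁ + Δm = 9.63 + (-4.757) = 4.873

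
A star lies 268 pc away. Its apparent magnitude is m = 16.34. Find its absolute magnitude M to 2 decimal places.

M ≈ 9.20

5 log₁₀(d/10 pc) = 5 log₁₀(268.0) − 5 = 7.141
M = m − 5 log₁₀(d/10) = 16.34 − 7.141 = 9.199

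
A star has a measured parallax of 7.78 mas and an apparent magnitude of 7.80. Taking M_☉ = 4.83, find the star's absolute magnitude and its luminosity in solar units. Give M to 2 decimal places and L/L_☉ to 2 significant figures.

d = 1/p = 1000/7.78 mas = 128.5 pc
M = m − 5 log₁₀ d + 5 = 7.80 − 5·2.1090 + 5 = 2.255
M − M_☉ = 2.255 − 4.83 = -2.575
L/L_☉ = 10^(−0.4 × -2.575) = 10.72

M ≈ 2.25; L/L_☉ ≈ 11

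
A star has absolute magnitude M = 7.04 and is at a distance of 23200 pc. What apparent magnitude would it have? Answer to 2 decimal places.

m ≈ 23.87

m = M + 5 log₁₀ d − 5 = 7.04 + 5·4.3655 − 5 = 23.867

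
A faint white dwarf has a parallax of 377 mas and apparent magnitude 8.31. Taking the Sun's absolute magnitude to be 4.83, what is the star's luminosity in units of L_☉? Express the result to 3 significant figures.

L/L_☉ ≈ 2.85×10^-3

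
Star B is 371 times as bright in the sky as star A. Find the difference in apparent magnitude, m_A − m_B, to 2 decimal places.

m_A − m_B ≈ 6.42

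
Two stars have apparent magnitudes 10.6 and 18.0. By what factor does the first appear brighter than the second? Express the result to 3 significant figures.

912

Magnitude difference = -7.4
Flux ratio = 10^(−0.4 Δm) = 10^(−0.4 × -7.4) = 10^2.960 = 912.0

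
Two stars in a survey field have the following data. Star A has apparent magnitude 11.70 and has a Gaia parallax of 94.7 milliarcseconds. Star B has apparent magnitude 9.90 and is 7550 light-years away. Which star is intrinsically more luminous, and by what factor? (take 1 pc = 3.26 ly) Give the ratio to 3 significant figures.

Star A: p = 94.7 mas = 0.0947″ → d = 1/p = 10.56 pc
Star A: M = m − 5 log₁₀ d + 5 = 11.70 − 5·1.0237 + 5 = 11.582
Star B: d = 7550 ly / 3.26 = 2316 pc
Star B: M = m − 5 log₁₀ d + 5 = 9.90 − 5·3.3647 + 5 = -1.924
ΔM = M_A − M_B = 11.582 − (-1.924) = 13.505; smaller M is more luminous → Star B.
L ratio = 10^(0.4 |ΔM|) = 10^5.402 = 252400

Star B is more luminous, by a factor of 252000.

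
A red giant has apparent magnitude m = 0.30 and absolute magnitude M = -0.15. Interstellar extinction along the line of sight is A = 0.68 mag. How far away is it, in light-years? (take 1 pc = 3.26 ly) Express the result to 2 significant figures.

d ≈ 29 ly

m − M = 5 log₁₀(d/10 pc) + A  ⇒  0.30 − (-0.15) − 0.68 = 5 log₁₀(d/10)
-0.230 = 5 log₁₀(d/10)
log₁₀ d = (m − M − A)/5 + 1 = 0.9540
d = 10^0.9540 = 8.995 pc
= 29.32 ly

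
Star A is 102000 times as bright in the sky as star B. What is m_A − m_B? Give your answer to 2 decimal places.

Pogson: Δm = −2.5 log₁₀(ratio) = −2.5 log₁₀(102000) = −2.5 × 5.0086 = -12.522
Star A is brighter, so it has the smaller magnitude: the difference is negative.

m_A − m_B ≈ -12.52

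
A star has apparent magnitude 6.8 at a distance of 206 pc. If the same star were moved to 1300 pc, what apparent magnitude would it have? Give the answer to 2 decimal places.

m ≈ 10.80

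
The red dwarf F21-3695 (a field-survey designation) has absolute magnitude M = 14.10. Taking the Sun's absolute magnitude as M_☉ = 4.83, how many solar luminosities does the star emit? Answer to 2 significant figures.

M − M_☉ = 14.10 − 4.83 = 9.270
L/L_☉ = 10^(−0.4 (M − M_☉)) = 10^-3.708 = 1.959×10^-4

L/L_☉ ≈ 2.0×10^-4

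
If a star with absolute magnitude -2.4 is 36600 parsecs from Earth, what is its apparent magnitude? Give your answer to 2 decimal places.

m ≈ 15.42

m = M + 5 log₁₀ d − 5 = -2.4 + 5·4.5635 − 5 = 15.417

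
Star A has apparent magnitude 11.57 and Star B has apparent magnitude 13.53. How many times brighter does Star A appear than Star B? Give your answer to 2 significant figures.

Magnitude difference = -1.96
Flux ratio = 10^(−0.4 Δm) = 10^(−0.4 × -1.96) = 10^0.784 = 6.081

6.1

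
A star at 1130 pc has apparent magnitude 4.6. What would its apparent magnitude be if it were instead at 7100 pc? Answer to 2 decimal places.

m ≈ 8.59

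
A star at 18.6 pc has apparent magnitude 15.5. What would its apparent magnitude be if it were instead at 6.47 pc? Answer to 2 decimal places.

m ≈ 13.21

Flux ∝ 1/d², so Δm = 5 log₁₀(d₂/d₁) = 5 log₁₀(6.47/18.6) = -2.293
m₂ = m₁ + Δm = 15.5 + (-2.293) = 13.207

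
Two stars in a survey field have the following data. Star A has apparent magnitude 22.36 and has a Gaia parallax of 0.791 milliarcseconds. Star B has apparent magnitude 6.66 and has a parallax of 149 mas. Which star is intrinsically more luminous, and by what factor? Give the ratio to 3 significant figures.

Star A: p = 0.791 mas = 7.91×10^-4″ → d = 1/p = 1264 pc
Star A: M = m − 5 log₁₀ d + 5 = 22.36 − 5·3.1018 + 5 = 11.851
Star B: p = 149 mas = 0.149″ → d = 1/p = 6.711 pc
Star B: M = m − 5 log₁₀ d + 5 = 6.66 − 5·0.8268 + 5 = 7.526
ΔM = M_A − M_B = 11.851 − (7.526) = 4.325; smaller M is more luminous → Star B.
L ratio = 10^(0.4 |ΔM|) = 10^1.730 = 53.70

Star B is more luminous, by a factor of 53.7.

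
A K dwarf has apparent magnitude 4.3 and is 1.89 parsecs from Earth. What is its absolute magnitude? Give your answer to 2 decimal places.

5 log₁₀(d/10 pc) = 5 log₁₀(1.890) − 5 = -3.618
M = m − 5 log₁₀(d/10) = 4.3 + 3.618 = 7.918

M ≈ 7.92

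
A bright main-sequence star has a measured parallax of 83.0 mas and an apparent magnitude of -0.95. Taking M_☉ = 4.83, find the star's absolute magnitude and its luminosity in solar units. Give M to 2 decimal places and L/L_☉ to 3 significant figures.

M ≈ -1.35; L/L_☉ ≈ 298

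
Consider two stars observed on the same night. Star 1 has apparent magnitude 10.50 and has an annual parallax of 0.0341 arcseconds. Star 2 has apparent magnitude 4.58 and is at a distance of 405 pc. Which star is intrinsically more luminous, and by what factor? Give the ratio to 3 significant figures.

Star 2 is more luminous, by a factor of 44500.

Star 1: d = 1/p = 1/0.0341″ = 29.33 pc
Star 1: M = m − 5 log₁₀ d + 5 = 10.50 − 5·1.4672 + 5 = 8.164
Star 2: M = m − 5 log₁₀ d + 5 = 4.58 − 5·2.6075 + 5 = -3.457
ΔM = M_1 − M_2 = 8.164 − (-3.457) = 11.621; smaller M is more luminous → Star 2.
L ratio = 10^(0.4 |ΔM|) = 10^4.648 = 44510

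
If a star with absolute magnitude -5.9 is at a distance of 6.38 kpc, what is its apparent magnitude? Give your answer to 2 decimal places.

m ≈ 8.12

d = 6.38 kpc = 6380 pc
m = M + 5 log₁₀ d − 5 = -5.9 + 5·3.8048 − 5 = 8.124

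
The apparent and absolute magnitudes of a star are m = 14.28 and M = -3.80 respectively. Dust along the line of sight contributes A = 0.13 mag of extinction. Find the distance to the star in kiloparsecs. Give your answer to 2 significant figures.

m − M = 5 log₁₀(d/10 pc) + A  ⇒  14.28 − (-3.80) − 0.13 = 5 log₁₀(d/10)
17.950 = 5 log₁₀(d/10)
log₁₀ d = (m − M − A)/5 + 1 = 4.5900
d = 10^4.5900 = 38900 pc
= 38.90 kpc

d ≈ 39 kpc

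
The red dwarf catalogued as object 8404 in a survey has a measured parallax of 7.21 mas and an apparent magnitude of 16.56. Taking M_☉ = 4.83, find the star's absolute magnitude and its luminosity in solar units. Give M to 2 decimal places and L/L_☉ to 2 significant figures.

M ≈ 10.85; L/L_☉ ≈ 3.9×10^-3

d = 1/p = 1000/7.21 mas = 138.7 pc
M = m − 5 log₁₀ d + 5 = 16.56 − 5·2.1421 + 5 = 10.850
M − M_☉ = 10.850 − 4.83 = 6.020
L/L_☉ = 10^(−0.4 × 6.020) = 3.910×10^-3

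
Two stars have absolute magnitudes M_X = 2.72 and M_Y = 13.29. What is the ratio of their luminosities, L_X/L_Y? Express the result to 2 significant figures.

L_X/L_Y ≈ 17000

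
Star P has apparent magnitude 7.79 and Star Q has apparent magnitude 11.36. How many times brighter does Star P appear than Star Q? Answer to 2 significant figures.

Magnitude difference = -3.57
Flux ratio = 10^(−0.4 Δm) = 10^(−0.4 × -3.57) = 10^1.428 = 26.79

27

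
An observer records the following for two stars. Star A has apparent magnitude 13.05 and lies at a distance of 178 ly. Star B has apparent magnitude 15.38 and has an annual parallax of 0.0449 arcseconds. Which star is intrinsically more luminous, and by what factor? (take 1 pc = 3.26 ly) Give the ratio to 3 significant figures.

Star A is more luminous, by a factor of 51.4.

Star A: d = 178 ly / 3.26 = 54.60 pc
Star A: M = m − 5 log₁₀ d + 5 = 13.05 − 5·1.7372 + 5 = 9.364
Star B: d = 1/p = 1/0.0449″ = 22.27 pc
Star B: M = m − 5 log₁₀ d + 5 = 15.38 − 5·1.3478 + 5 = 13.641
ΔM = M_A − M_B = 9.364 − (13.641) = -4.277; smaller M is more luminous → Star A.
L ratio = 10^(0.4 |ΔM|) = 10^1.711 = 51.39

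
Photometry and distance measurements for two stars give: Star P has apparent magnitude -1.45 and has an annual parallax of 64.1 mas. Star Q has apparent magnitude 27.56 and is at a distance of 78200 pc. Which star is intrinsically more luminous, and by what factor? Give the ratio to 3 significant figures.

Star P is more luminous, by a factor of 16000.

Star P: p = 64.1 mas = 0.0641″ → d = 1/p = 15.60 pc
Star P: M = m − 5 log₁₀ d + 5 = -1.45 − 5·1.1931 + 5 = -2.416
Star Q: M = m − 5 log₁₀ d + 5 = 27.56 − 5·4.8932 + 5 = 8.094
ΔM = M_P − M_Q = -2.416 − (8.094) = -10.510; smaller M is more luminous → Star P.
L ratio = 10^(0.4 |ΔM|) = 10^4.204 = 15990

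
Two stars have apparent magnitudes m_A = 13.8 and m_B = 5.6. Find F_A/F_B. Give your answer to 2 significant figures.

F_A/F_B ≈ 5.2×10^-4

Magnitude difference = 8.2
Flux ratio = 10^(−0.4 Δm) = 10^(−0.4 × 8.2) = 10^-3.280 = 5.248×10^-4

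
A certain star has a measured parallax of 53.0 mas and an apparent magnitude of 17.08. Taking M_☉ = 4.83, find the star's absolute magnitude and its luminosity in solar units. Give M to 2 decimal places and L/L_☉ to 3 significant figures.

M ≈ 15.70; L/L_☉ ≈ 4.48×10^-5

d = 1/p = 1000/53.0 mas = 18.87 pc
M = m − 5 log₁₀ d + 5 = 17.08 − 5·1.2757 + 5 = 15.701
M − M_☉ = 15.701 − 4.83 = 10.871
L/L_☉ = 10^(−0.4 × 10.871) = 4.482×10^-5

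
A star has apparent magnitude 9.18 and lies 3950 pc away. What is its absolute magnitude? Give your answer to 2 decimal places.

M ≈ -3.80

5 log₁₀(d/10 pc) = 5 log₁₀(3950) − 5 = 12.983
M = m − 5 log₁₀(d/10) = 9.18 − 12.983 = -3.803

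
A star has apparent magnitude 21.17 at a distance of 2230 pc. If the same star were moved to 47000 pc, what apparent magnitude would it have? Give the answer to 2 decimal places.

m ≈ 27.79

Flux ∝ 1/d², so Δm = 5 log₁₀(d₂/d₁) = 5 log₁₀(47000/2230) = 6.619
m₂ = m₁ + Δm = 21.17 + (6.619) = 27.789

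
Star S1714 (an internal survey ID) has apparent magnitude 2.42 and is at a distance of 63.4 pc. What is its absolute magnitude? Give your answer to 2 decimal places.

M ≈ -1.59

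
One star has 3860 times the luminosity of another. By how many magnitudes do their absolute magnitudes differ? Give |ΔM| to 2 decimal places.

|ΔM| ≈ 8.97

Pogson: ΔM = −2.5 log₁₀(ratio) = −2.5 log₁₀(3860) = −2.5 × 3.5866 = -8.966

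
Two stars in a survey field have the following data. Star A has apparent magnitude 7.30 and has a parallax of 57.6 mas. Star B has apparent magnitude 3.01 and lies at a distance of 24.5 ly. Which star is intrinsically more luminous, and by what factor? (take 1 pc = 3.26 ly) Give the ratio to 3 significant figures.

Star B is more luminous, by a factor of 9.74.

Star A: p = 57.6 mas = 0.0576″ → d = 1/p = 17.36 pc
Star A: M = m − 5 log₁₀ d + 5 = 7.30 − 5·1.2396 + 5 = 6.102
Star B: d = 24.5 ly / 3.26 = 7.515 pc
Star B: M = m − 5 log₁₀ d + 5 = 3.01 − 5·0.8759 + 5 = 3.630
ΔM = M_A − M_B = 6.102 − (3.630) = 2.472; smaller M is more luminous → Star B.
L ratio = 10^(0.4 |ΔM|) = 10^0.989 = 9.744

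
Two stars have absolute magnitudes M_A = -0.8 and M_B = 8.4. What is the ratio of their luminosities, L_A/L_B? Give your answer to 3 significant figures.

L_A/L_B ≈ 4790

ΔM = M_A − M_B = -9.2
L_A/L_B = 10^(−0.4 ΔM) = 10^3.680 = 4786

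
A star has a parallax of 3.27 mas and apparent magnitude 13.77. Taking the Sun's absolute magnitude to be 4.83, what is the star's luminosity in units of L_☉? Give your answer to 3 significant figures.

d = 1/p = 1000/3.27 mas = 305.8 pc
M = m − 5 log₁₀ d + 5 = 13.77 − 5·2.4855 + 5 = 6.343
M − M_☉ = 6.343 − 4.83 = 1.513
L/L_☉ = 10^(−0.4 × 1.513) = 0.2483

L/L_☉ ≈ 0.248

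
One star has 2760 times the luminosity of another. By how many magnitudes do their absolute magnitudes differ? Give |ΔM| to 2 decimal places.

Pogson: ΔM = −2.5 log₁₀(ratio) = −2.5 log₁₀(2760) = −2.5 × 3.4409 = -8.602

|ΔM| ≈ 8.60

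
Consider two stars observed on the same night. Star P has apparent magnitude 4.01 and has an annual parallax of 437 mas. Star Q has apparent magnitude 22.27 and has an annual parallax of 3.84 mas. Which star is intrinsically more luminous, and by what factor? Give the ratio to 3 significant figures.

Star P: p = 437 mas = 0.437″ → d = 1/p = 2.288 pc
Star P: M = m − 5 log₁₀ d + 5 = 4.01 − 5·0.3595 + 5 = 7.212
Star Q: p = 3.84 mas = 3.84×10^-3″ → d = 1/p = 260.4 pc
Star Q: M = m − 5 log₁₀ d + 5 = 22.27 − 5·2.4157 + 5 = 15.192
ΔM = M_P − M_Q = 7.212 − (15.192) = -7.979; smaller M is more luminous → Star P.
L ratio = 10^(0.4 |ΔM|) = 10^3.192 = 1555

Star P is more luminous, by a factor of 1550.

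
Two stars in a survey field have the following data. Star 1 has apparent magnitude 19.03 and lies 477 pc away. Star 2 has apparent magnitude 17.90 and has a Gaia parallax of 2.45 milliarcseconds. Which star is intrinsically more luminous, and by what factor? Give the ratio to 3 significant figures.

Star 2 is more luminous, by a factor of 2.07.

Star 1: M = m − 5 log₁₀ d + 5 = 19.03 − 5·2.6785 + 5 = 10.637
Star 2: p = 2.45 mas = 2.45×10^-3″ → d = 1/p = 408.2 pc
Star 2: M = m − 5 log₁₀ d + 5 = 17.90 − 5·2.6108 + 5 = 9.846
ΔM = M_1 − M_2 = 10.637 − (9.846) = 0.792; smaller M is more luminous → Star 2.
L ratio = 10^(0.4 |ΔM|) = 10^0.317 = 2.073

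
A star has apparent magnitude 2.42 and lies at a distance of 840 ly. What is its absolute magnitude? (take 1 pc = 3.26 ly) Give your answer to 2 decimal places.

M ≈ -4.64

d = 840 ly / 3.26 = 257.7 pc
5 log₁₀(d/10 pc) = 5 log₁₀(257.7) − 5 = 7.055
M = m − 5 log₁₀(d/10) = 2.42 − 7.055 = -4.635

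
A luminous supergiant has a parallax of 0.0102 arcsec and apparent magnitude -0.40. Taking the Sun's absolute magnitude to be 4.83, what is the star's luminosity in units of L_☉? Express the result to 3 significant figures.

L/L_☉ ≈ 11900

d = 1/p = 1/0.0102″ = 98.04 pc
M = m − 5 log₁₀ d + 5 = -0.40 − 5·1.9914 + 5 = -5.357
M − M_☉ = -5.357 − 4.83 = -10.187
L/L_☉ = 10^(−0.4 × -10.187) = 11880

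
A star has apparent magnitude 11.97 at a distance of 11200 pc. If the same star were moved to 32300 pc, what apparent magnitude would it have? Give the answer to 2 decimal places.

m ≈ 14.27

Flux ∝ 1/d², so Δm = 5 log₁₀(d₂/d₁) = 5 log₁₀(32300/11200) = 2.300
m₂ = m₁ + Δm = 11.97 + (2.300) = 14.270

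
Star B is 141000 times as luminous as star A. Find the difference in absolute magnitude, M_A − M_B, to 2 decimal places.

M_A − M_B ≈ 12.87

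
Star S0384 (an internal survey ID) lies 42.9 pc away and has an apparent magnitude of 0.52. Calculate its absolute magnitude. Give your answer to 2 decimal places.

5 log₁₀(d/10 pc) = 5 log₁₀(42.90) − 5 = 3.162
M = m − 5 log₁₀(d/10) = 0.52 − 3.162 = -2.642

M ≈ -2.64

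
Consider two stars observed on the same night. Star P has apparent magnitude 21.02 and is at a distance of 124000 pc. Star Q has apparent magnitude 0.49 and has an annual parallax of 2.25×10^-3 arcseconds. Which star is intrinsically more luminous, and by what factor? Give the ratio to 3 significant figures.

Star Q is more luminous, by a factor of 2090.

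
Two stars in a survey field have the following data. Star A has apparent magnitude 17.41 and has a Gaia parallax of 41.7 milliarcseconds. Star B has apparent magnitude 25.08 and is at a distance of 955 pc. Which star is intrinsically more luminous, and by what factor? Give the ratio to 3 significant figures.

Star B is more luminous, by a factor of 1.36.

Star A: p = 41.7 mas = 0.0417″ → d = 1/p = 23.98 pc
Star A: M = m − 5 log₁₀ d + 5 = 17.41 − 5·1.3799 + 5 = 15.511
Star B: M = m − 5 log₁₀ d + 5 = 25.08 − 5·2.9800 + 5 = 15.180
ΔM = M_A − M_B = 15.511 − (15.180) = 0.331; smaller M is more luminous → Star B.
L ratio = 10^(0.4 |ΔM|) = 10^0.132 = 1.356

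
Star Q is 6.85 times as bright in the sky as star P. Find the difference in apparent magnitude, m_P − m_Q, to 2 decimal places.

Pogson: Δm = −2.5 log₁₀(ratio) = −2.5 log₁₀(6.85) = −2.5 × 0.8357 = -2.089
Star Q is brighter so has the smaller magnitude: m_P − m_Q is positive.

m_P − m_Q ≈ 2.09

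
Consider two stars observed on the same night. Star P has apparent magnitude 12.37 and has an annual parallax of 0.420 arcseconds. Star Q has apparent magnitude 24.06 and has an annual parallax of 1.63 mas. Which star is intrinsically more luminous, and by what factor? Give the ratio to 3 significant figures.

Star P: d = 1/p = 1/0.420″ = 2.381 pc
Star P: M = m − 5 log₁₀ d + 5 = 12.37 − 5·0.3768 + 5 = 15.486
Star Q: p = 1.63 mas = 1.63×10^-3″ → d = 1/p = 613.5 pc
Star Q: M = m − 5 log₁₀ d + 5 = 24.06 − 5·2.7878 + 5 = 15.121
ΔM = M_P − M_Q = 15.486 − (15.121) = 0.365; smaller M is more luminous → Star Q.
L ratio = 10^(0.4 |ΔM|) = 10^0.146 = 1.400

Star Q is more luminous, by a factor of 1.40.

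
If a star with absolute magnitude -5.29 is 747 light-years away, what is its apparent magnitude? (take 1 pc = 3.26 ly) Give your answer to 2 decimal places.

d = 747 ly / 3.26 = 229.1 pc
m = M + 5 log₁₀ d − 5 = -5.29 + 5·2.3601 − 5 = 1.511

m ≈ 1.51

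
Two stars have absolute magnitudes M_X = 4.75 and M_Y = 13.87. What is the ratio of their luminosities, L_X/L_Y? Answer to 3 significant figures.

L_X/L_Y ≈ 4450

ΔM = M_X − M_Y = -9.12
L_X/L_Y = 10^(−0.4 ΔM) = 10^3.648 = 4446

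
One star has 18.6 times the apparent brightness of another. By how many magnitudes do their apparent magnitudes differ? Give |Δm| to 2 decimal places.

|Δm| ≈ 3.17

Pogson: Δm = −2.5 log₁₀(ratio) = −2.5 log₁₀(18.6) = −2.5 × 1.2695 = -3.174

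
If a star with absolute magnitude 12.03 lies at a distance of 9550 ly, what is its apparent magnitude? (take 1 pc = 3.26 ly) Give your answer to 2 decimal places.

d = 9550 ly / 3.26 = 2929 pc
m = M + 5 log₁₀ d − 5 = 12.03 + 5·3.4668 − 5 = 24.364

m ≈ 24.36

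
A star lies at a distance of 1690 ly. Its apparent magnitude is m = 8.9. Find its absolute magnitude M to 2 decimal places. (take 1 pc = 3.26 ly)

d = 1690 ly / 3.26 = 518.4 pc
5 log₁₀(d/10 pc) = 5 log₁₀(518.4) − 5 = 8.573
M = m − 5 log₁₀(d/10) = 8.9 − 8.573 = 0.327

M ≈ 0.33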